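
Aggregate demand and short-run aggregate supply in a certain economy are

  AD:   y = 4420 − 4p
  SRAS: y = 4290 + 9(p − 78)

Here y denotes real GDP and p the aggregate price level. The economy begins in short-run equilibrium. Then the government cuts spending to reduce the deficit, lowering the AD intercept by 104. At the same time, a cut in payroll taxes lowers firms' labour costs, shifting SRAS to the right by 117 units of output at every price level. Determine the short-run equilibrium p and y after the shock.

After both shocks: AD is y = 4316 − 4p and SRAS is y = 3705 + 9p.
Setting them equal: 611 = 13p, so p = 47.
y = 4316 − 4·47 = 4128.

p = 47, y = 4128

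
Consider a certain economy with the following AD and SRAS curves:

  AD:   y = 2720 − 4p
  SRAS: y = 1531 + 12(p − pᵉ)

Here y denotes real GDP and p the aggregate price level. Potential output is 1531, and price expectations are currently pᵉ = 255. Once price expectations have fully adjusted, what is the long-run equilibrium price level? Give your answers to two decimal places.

Short run: with pᵉ = 255, SRAS is y = 12p − 1529. Setting AD = SRAS gives 4249 = 16p, so p = 265.56 and y = 2720 − 4p = 1657.75.
Output 1657.75 is above potential 1531, so over time expected prices rise and SRAS shifts left until y returns to 1531.
Long run: y = 1531 on the AD curve gives 1531 = 2720 − 4p, so p = 297.25.

Long-run p = 297.25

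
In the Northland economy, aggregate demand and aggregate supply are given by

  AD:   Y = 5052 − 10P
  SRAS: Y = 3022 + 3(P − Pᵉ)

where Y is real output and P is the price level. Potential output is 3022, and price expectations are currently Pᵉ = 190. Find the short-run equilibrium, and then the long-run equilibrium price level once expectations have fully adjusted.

Short run: with Pᵉ = 190, SRAS is Y = 2452 + 3P. Setting AD = SRAS gives 2600 = 13P, so P = 200 and Y = 5052 − 10·200 = 3052.
Output 3052 is above potential 3022, so over time expected prices rise and SRAS shifts left until Y returns to 3022.
Long run: Y = 3022 on the AD curve gives 3022 = 5052 − 10P, so P = 203.

Short run: P = 200, Y = 3052. Long run: P = 203.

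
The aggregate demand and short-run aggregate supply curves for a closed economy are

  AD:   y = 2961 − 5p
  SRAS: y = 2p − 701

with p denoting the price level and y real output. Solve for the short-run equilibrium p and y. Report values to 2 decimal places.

p = 523.14, y = 345.29

Set AD = SRAS: 2961 − 5p = 2p − 701, so 3662 = 7p and p = 523.14.
Substituting into AD, y = 2961 − 5p = 345.29.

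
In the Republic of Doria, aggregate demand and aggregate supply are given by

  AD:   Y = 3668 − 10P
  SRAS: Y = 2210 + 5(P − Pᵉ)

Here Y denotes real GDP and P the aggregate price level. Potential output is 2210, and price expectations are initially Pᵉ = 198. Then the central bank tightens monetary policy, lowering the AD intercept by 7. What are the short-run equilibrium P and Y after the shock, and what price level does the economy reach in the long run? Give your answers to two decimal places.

Short run: P = 162.73, Y = 2033.67. Long run: P = 145.10.

AD shifts left: new AD is Y = 3661 − 10P. With Pᵉ = 198, SRAS is Y = 1220 + 5P.
Short run: 3661 − 10P = 1220 + 5P gives 2441 = 15P, so P = 162.73 and Y = 3661 − 10P = 2033.67.
Y = 2033.67 is below potential 2210; expectations adjust and SRAS shifts right until Y = 2210.
Long run: on the new AD curve, 2210 = 3661 − 10P gives P = 145.10.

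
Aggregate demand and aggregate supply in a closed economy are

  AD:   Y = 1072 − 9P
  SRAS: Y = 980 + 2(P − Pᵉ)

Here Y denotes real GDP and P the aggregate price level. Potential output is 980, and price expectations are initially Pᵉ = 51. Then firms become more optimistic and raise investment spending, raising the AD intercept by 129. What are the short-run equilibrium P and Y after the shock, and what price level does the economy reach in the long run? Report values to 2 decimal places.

AD shifts right: new AD is Y = 1201 − 9P. With Pᵉ = 51, SRAS is Y = 878 + 2P.
Short run: 1201 − 9P = 878 + 2P gives 323 = 11P, so P = 29.36 and Y = 1201 − 9P = 936.73.
Y = 936.73 is below potential 980; expectations adjust and SRAS shifts right until Y = 980.
Long run: on the new AD curve, 980 = 1201 − 9P gives P = 24.56.

Short run: P = 29.36, Y = 936.73. Long run: P = 24.56.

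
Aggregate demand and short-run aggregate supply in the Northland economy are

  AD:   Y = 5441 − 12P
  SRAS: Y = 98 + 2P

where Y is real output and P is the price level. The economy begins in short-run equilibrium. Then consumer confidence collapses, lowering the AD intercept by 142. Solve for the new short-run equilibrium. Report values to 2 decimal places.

This is a negative demand shock: AD shifts left.
New AD: Y = 5299 − 12P.
Set AD = SRAS: 5299 − 12P = 98 + 2P, so 5201 = 14P and P = 371.50.
Substituting into AD, Y = 841.00.

P = 371.50, Y = 841.00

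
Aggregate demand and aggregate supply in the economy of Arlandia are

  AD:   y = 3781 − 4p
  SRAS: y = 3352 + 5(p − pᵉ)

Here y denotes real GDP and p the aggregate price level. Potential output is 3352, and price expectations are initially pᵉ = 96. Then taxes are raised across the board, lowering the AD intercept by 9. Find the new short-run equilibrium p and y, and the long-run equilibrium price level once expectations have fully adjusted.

Short run: p = 100, y = 3372. Long run: p = 105.

AD shifts left: new AD is y = 3772 − 4p. With pᵉ = 96, SRAS is y = 2872 + 5p.
Short run: 3772 − 4p = 2872 + 5p gives 900 = 9p, so p = 100 and y = 3772 − 4·100 = 3372.
y = 3372 is above potential 3352; expectations adjust and SRAS shifts left until y = 3352.
Long run: on the new AD curve, 3352 = 3772 − 4p gives p = 105.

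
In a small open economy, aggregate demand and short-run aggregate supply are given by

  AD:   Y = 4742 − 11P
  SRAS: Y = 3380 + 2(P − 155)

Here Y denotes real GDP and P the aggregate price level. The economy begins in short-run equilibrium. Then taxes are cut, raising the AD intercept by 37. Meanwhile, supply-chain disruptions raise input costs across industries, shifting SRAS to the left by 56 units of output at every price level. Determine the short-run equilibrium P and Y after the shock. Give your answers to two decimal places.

After both shocks: AD is Y = 4779 − 11P and SRAS is Y = 3014 + 2P.
Setting them equal: 1765 = 13P, so P = 135.77.
Substituting into AD, Y = 3285.54.

P = 135.77, Y = 3285.54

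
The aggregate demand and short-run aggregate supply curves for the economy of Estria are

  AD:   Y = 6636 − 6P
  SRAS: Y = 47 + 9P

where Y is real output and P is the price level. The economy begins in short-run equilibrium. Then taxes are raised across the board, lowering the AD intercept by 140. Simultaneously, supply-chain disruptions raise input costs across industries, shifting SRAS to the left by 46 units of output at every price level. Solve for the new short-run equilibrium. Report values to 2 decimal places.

P = 433.00, Y = 3898.00

After both shocks: AD is Y = 6496 − 6P and SRAS is Y = 1 + 9P.
Setting them equal: 6495 = 15P, so P = 433.00.
Substituting into AD, Y = 3898.00.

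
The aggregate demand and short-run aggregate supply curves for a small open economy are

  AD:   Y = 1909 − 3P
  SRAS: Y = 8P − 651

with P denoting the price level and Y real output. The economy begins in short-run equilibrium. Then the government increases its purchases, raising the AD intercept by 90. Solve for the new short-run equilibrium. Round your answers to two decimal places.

This is a positive demand shock: AD shifts right.
New AD: Y = 1999 − 3P.
Set AD = SRAS: 1999 − 3P = 8P − 651, so 2650 = 11P and P = 240.91.
Substituting into AD, Y = 1276.27.

P = 240.91, Y = 1276.27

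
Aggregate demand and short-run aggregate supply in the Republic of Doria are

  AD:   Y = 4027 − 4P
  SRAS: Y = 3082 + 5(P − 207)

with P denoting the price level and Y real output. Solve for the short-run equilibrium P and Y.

Write SRAS as Y = 3082 + 5P − 1035 = 2047 + 5P.
Set AD = SRAS: 4027 − 4P = 2047 + 5P, so 1980 = 9P and P = 220.
Then Y = 4027 − 4·220 = 3147.

P = 220, Y = 3147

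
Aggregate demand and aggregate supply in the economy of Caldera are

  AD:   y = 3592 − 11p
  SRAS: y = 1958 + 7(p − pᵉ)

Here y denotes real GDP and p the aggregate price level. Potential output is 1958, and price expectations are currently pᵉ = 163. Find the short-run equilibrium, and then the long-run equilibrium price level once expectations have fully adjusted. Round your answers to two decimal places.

Short run: p = 154.17, y = 1896.17. Long run: p = 148.55.

Short run: with pᵉ = 163, SRAS is y = 817 + 7p. Setting AD = SRAS gives 2775 = 18p, so p = 154.17 and y = 3592 − 11p = 1896.17.
Output 1896.17 is below potential 1958, so over time expected prices fall and SRAS shifts right until y returns to 1958.
Long run: y = 1958 on the AD curve gives 1958 = 3592 − 11p, so p = 148.55.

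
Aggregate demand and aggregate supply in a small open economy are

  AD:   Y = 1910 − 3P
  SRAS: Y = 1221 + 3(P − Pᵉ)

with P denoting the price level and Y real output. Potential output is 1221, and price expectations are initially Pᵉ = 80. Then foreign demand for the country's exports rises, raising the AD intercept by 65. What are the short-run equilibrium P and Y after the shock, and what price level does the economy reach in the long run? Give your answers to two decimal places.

AD shifts right: new AD is Y = 1975 − 3P. With Pᵉ = 80, SRAS is Y = 981 + 3P.
Short run: 1975 − 3P = 981 + 3P gives 994 = 6P, so P = 165.67 and Y = 1975 − 3P = 1478.00.
Y = 1478.00 is above potential 1221; expectations adjust and SRAS shifts left until Y = 1221.
Long run: on the new AD curve, 1221 = 1975 − 3P gives P = 251.33.

Short run: P = 165.67, Y = 1478.00. Long run: P = 251.33.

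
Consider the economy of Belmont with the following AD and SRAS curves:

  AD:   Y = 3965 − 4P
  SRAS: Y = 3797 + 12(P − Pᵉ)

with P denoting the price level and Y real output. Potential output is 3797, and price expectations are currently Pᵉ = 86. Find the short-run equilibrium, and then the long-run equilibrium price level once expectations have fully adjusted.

Short run: with Pᵉ = 86, SRAS is Y = 2765 + 12P. Setting AD = SRAS gives 1200 = 16P, so P = 75 and Y = 3965 − 4·75 = 3665.
Output 3665 is below potential 3797, so over time expected prices fall and SRAS shifts right until Y returns to 3797.
Long run: Y = 3797 on the AD curve gives 3797 = 3965 − 4P, so P = 42.

Short run: P = 75, Y = 3665. Long run: P = 42.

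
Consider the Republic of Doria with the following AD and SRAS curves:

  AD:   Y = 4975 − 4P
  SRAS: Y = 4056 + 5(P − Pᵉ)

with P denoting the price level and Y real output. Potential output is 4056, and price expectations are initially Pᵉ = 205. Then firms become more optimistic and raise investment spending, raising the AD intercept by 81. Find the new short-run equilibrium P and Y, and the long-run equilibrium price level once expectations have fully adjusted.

AD shifts right: new AD is Y = 5056 − 4P. With Pᵉ = 205, SRAS is Y = 3031 + 5P.
Short run: 5056 − 4P = 3031 + 5P gives 2025 = 9P, so P = 225 and Y = 5056 − 4·225 = 4156.
Y = 4156 is above potential 4056; expectations adjust and SRAS shifts left until Y = 4056.
Long run: on the new AD curve, 4056 = 5056 − 4P gives P = 250.

Short run: P = 225, Y = 4156. Long run: P = 250.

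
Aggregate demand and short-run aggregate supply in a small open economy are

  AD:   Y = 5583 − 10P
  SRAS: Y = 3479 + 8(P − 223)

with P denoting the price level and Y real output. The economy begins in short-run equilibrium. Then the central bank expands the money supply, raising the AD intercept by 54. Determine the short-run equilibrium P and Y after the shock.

P = 219, Y = 3447

This is a positive demand shock: AD shifts right.
New AD: Y = 5637 − 10P.
SRAS can be written Y = 1695 + 8P.
Set AD = SRAS: 5637 − 10P = 1695 + 8P, so 3942 = 18P and P = 219.
Y = 5637 − 10·219 = 3447.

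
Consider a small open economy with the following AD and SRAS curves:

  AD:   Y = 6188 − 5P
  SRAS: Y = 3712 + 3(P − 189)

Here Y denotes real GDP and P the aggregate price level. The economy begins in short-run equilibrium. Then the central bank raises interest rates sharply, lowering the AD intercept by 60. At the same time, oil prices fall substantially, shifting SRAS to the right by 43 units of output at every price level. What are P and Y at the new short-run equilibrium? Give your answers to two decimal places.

After both shocks: AD is Y = 6128 − 5P and SRAS is Y = 3188 + 3P.
Setting them equal: 2940 = 8P, so P = 367.50.
Substituting into AD, Y = 4290.50.

P = 367.50, Y = 4290.50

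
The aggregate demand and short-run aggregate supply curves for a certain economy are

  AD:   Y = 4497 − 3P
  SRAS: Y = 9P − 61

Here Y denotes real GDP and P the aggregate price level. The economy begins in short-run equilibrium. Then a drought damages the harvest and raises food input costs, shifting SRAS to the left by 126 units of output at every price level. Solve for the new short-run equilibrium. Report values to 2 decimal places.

This is a negative supply shock: SRAS shifts left.
New SRAS: Y = 9P − 187.
Set AD = SRAS: 4497 − 3P = 9P − 187, so 4684 = 12P and P = 390.33.
Substituting into AD, Y = 3326.00.

P = 390.33, Y = 3326.00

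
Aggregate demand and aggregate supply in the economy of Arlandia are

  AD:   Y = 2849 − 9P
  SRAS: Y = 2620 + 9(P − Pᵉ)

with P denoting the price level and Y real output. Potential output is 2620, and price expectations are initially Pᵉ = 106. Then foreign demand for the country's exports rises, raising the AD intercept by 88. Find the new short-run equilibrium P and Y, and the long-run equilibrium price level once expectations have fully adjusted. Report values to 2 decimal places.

AD shifts right: new AD is Y = 2937 − 9P. With Pᵉ = 106, SRAS is Y = 1666 + 9P.
Short run: 2937 − 9P = 1666 + 9P gives 1271 = 18P, so P = 70.61 and Y = 2937 − 9P = 2301.50.
Y = 2301.50 is below potential 2620; expectations adjust and SRAS shifts right until Y = 2620.
Long run: on the new AD curve, 2620 = 2937 − 9P gives P = 35.22.

Short run: P = 70.61, Y = 2301.50. Long run: P = 35.22.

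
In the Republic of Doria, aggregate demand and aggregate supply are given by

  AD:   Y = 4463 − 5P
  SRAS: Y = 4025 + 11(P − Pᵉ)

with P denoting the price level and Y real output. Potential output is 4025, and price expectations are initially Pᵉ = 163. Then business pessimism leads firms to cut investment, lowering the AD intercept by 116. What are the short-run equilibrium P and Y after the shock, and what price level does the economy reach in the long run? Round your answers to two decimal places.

AD shifts left: new AD is Y = 4347 − 5P. With Pᵉ = 163, SRAS is Y = 2232 + 11P.
Short run: 4347 − 5P = 2232 + 11P gives 2115 = 16P, so P = 132.19 and Y = 4347 − 5P = 3686.06.
Y = 3686.06 is below potential 4025; expectations adjust and SRAS shifts right until Y = 4025.
Long run: on the new AD curve, 4025 = 4347 − 5P gives P = 64.40.

Short run: P = 132.19, Y = 3686.06. Long run: P = 64.40.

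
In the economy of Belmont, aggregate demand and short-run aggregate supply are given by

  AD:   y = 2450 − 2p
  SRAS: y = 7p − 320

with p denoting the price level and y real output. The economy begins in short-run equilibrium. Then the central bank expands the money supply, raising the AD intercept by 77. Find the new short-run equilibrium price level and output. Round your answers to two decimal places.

p = 316.33, y = 1894.33

This is a positive demand shock: AD shifts right.
New AD: y = 2527 − 2p.
Set AD = SRAS: 2527 − 2p = 7p − 320, so 2847 = 9p and p = 316.33.
Substituting into AD, y = 1894.33.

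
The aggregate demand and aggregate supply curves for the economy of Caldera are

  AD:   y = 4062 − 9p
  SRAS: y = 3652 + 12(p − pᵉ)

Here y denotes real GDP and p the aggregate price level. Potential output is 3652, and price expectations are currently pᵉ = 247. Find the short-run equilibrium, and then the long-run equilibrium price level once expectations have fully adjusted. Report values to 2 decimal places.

Short run: p = 160.67, y = 2616.00. Long run: p = 45.56.

Short run: with pᵉ = 247, SRAS is y = 688 + 12p. Setting AD = SRAS gives 3374 = 21p, so p = 160.67 and y = 4062 − 9p = 2616.00.
Output 2616.00 is below potential 3652, so over time expected prices fall and SRAS shifts right until y returns to 3652.
Long run: y = 3652 on the AD curve gives 3652 = 4062 − 9p, so p = 45.56.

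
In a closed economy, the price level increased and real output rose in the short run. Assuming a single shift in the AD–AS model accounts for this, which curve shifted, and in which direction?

P rose and Y rose. An AD shift moves P and Y in the same direction; an SRAS shift moves them in opposite directions.
Here P and Y moved in the same direction, so the AD curve shifted.
Since Y rose, AD shifted right.

AD shifted right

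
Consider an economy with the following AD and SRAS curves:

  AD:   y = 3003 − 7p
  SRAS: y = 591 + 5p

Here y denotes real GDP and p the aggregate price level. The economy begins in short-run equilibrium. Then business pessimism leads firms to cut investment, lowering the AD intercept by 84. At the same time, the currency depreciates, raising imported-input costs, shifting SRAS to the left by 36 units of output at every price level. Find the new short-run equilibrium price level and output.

After both shocks: AD is y = 2919 − 7p and SRAS is y = 555 + 5p.
Setting them equal: 2364 = 12p, so p = 197.
y = 2919 − 7·197 = 1540.

p = 197, y = 1540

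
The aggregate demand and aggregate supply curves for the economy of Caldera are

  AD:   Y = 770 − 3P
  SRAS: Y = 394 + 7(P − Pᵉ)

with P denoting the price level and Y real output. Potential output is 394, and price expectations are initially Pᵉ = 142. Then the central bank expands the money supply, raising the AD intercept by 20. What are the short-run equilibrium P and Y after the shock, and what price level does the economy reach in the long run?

AD shifts right: new AD is Y = 790 − 3P. With Pᵉ = 142, SRAS is Y = 7P − 600.
Short run: 790 − 3P = 7P − 600 gives 1390 = 10P, so P = 139 and Y = 790 − 3·139 = 373.
Y = 373 is below potential 394; expectations adjust and SRAS shifts right until Y = 394.
Long run: on the new AD curve, 394 = 790 − 3P gives P = 132.

Short run: P = 139, Y = 373. Long run: P = 132.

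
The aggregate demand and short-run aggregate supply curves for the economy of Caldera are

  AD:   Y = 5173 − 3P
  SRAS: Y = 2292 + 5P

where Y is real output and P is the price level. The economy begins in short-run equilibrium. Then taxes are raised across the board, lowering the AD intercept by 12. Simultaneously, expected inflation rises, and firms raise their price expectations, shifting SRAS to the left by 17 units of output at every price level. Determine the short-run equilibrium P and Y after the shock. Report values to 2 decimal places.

After both shocks: AD is Y = 5161 − 3P and SRAS is Y = 2275 + 5P.
Setting them equal: 2886 = 8P, so P = 360.75.
Substituting into AD, Y = 4078.75.

P = 360.75, Y = 4078.75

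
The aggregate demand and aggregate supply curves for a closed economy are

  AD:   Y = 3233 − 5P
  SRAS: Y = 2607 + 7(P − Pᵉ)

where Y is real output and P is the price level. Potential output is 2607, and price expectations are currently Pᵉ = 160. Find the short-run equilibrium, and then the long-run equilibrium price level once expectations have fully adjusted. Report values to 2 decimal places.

Short run: P = 145.50, Y = 2505.50. Long run: P = 125.20.

Short run: with Pᵉ = 160, SRAS is Y = 1487 + 7P. Setting AD = SRAS gives 1746 = 12P, so P = 145.50 and Y = 3233 − 5P = 2505.50.
Output 2505.50 is below potential 2607, so over time expected prices fall and SRAS shifts right until Y returns to 2607.
Long run: Y = 2607 on the AD curve gives 2607 = 3233 − 5P, so P = 125.20.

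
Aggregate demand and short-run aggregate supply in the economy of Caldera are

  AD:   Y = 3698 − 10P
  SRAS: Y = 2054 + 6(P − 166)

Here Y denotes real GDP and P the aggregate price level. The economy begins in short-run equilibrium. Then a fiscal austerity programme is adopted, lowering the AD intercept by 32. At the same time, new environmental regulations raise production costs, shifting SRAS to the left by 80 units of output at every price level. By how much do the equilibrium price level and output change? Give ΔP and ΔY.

ΔP = +3, ΔY = -62

After both shocks: AD is Y = 3666 − 10P and SRAS is Y = 978 + 6P.
Setting them equal: 2688 = 16P, so P = 168.
Y = 3666 − 10·168 = 1986.
Initially P = 165, Y = 2048, so ΔP = +3 and ΔY = -62.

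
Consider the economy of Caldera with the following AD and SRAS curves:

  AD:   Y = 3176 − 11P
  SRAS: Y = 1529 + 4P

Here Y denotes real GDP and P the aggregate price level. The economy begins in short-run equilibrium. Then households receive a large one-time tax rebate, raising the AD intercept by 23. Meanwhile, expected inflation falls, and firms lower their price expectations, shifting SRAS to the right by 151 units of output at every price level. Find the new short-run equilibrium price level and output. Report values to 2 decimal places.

After both shocks: AD is Y = 3199 − 11P and SRAS is Y = 1680 + 4P.
Setting them equal: 1519 = 15P, so P = 101.27.
Substituting into AD, Y = 2085.07.

P = 101.27, Y = 2085.07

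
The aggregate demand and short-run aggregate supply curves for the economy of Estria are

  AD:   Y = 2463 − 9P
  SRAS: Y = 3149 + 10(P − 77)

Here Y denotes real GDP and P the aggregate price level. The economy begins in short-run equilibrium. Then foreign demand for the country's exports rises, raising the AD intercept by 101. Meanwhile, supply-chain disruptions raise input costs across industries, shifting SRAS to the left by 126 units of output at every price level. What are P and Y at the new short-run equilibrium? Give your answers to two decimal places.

After both shocks: AD is Y = 2564 − 9P and SRAS is Y = 2253 + 10P.
Setting them equal: 311 = 19P, so P = 16.37.
Substituting into AD, Y = 2416.68.

P = 16.37, Y = 2416.68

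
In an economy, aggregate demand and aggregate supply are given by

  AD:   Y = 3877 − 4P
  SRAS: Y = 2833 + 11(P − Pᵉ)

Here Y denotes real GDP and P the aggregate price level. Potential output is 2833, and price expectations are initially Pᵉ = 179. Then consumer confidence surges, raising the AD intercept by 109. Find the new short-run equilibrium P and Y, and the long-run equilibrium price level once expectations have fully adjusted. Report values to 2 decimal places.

Short run: P = 208.13, Y = 3153.47. Long run: P = 288.25.

AD shifts right: new AD is Y = 3986 − 4P. With Pᵉ = 179, SRAS is Y = 864 + 11P.
Short run: 3986 − 4P = 864 + 11P gives 3122 = 15P, so P = 208.13 and Y = 3986 − 4P = 3153.47.
Y = 3153.47 is above potential 2833; expectations adjust and SRAS shifts left until Y = 2833.
Long run: on the new AD curve, 2833 = 3986 − 4P gives P = 288.25.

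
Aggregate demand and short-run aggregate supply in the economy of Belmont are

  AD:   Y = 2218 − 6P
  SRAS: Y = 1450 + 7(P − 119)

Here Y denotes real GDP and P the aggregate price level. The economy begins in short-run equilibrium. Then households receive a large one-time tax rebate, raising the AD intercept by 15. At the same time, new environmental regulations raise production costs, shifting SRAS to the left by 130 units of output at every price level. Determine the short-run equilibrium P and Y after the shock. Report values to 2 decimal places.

P = 134.31, Y = 1427.15

After both shocks: AD is Y = 2233 − 6P and SRAS is Y = 487 + 7P.
Setting them equal: 1746 = 13P, so P = 134.31.
Substituting into AD, Y = 1427.15.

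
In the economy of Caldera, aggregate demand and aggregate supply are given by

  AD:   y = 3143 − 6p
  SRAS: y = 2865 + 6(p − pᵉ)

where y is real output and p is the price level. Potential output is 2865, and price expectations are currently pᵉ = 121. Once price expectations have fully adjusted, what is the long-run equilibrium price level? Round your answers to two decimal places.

Short run: with pᵉ = 121, SRAS is y = 2139 + 6p. Setting AD = SRAS gives 1004 = 12p, so p = 83.67 and y = 3143 − 6p = 2641.00.
Output 2641.00 is below potential 2865, so over time expected prices fall and SRAS shifts right until y returns to 2865.
Long run: y = 2865 on the AD curve gives 2865 = 3143 − 6p, so p = 46.33.

Long-run p = 46.33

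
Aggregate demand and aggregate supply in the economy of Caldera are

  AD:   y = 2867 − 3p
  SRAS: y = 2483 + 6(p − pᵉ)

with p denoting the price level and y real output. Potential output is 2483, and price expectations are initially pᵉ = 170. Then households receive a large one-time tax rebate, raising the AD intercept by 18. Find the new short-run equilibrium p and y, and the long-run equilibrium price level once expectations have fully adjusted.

AD shifts right: new AD is y = 2885 − 3p. With pᵉ = 170, SRAS is y = 1463 + 6p.
Short run: 2885 − 3p = 1463 + 6p gives 1422 = 9p, so p = 158 and y = 2885 − 3·158 = 2411.
y = 2411 is below potential 2483; expectations adjust and SRAS shifts right until y = 2483.
Long run: on the new AD curve, 2483 = 2885 − 3p gives p = 134.

Short run: p = 158, y = 2411. Long run: p = 134.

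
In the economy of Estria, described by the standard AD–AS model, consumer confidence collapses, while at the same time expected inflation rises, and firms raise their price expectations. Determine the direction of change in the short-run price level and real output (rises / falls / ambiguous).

The first event is a negative demand shock: AD shifts left, which by itself pushes P down and Y down.
The second is an adverse supply shock: SRAS shifts left, which by itself pushes P up and Y down.
The two shocks push P in opposite directions, so the effect on P is ambiguous. Both shocks push Y down, so Y falls.

Price level: ambiguous; output: falls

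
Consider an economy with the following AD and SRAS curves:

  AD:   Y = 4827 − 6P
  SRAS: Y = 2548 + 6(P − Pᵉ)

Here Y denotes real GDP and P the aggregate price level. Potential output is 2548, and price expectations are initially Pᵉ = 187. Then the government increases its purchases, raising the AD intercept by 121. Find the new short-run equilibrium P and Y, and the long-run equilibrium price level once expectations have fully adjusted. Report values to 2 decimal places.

Short run: P = 293.50, Y = 3187.00. Long run: P = 400.00.

AD shifts right: new AD is Y = 4948 − 6P. With Pᵉ = 187, SRAS is Y = 1426 + 6P.
Short run: 4948 − 6P = 1426 + 6P gives 3522 = 12P, so P = 293.50 and Y = 4948 − 6P = 3187.00.
Y = 3187.00 is above potential 2548; expectations adjust and SRAS shifts left until Y = 2548.
Long run: on the new AD curve, 2548 = 4948 − 6P gives P = 400.00.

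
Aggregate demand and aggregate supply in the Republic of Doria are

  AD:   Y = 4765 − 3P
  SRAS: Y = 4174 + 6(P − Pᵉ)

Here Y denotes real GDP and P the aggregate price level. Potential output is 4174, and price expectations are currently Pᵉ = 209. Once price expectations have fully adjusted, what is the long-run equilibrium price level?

Short run: with Pᵉ = 209, SRAS is Y = 2920 + 6P. Setting AD = SRAS gives 1845 = 9P, so P = 205 and Y = 4765 − 3·205 = 4150.
Output 4150 is below potential 4174, so over time expected prices fall and SRAS shifts right until Y returns to 4174.
Long run: Y = 4174 on the AD curve gives 4174 = 4765 − 3P, so P = 197.

Long-run P = 197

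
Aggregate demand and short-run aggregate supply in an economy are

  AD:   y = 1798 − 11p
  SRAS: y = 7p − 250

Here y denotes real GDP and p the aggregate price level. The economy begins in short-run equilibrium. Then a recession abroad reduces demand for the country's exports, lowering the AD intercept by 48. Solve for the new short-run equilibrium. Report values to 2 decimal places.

p = 111.11, y = 527.78

This is a negative demand shock: AD shifts left.
New AD: y = 1750 − 11p.
Set AD = SRAS: 1750 − 11p = 7p − 250, so 2000 = 18p and p = 111.11.
Substituting into AD, y = 527.78.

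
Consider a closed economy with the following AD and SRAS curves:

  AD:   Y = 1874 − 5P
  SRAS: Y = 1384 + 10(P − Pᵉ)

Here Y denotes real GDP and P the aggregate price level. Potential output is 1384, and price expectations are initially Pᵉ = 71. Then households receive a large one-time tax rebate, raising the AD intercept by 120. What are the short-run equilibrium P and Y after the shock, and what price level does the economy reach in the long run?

Short run: P = 88, Y = 1554. Long run: P = 122.

AD shifts right: new AD is Y = 1994 − 5P. With Pᵉ = 71, SRAS is Y = 674 + 10P.
Short run: 1994 − 5P = 674 + 10P gives 1320 = 15P, so P = 88 and Y = 1994 − 5·88 = 1554.
Y = 1554 is above potential 1384; expectations adjust and SRAS shifts left until Y = 1384.
Long run: on the new AD curve, 1384 = 1994 − 5P gives P = 122.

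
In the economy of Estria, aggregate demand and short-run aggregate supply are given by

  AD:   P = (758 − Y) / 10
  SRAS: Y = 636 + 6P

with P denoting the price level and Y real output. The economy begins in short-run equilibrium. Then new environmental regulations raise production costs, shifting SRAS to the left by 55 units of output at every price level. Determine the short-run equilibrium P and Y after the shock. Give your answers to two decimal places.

This is a negative supply shock: SRAS shifts left.
New SRAS: Y = 581 + 6P.
Set AD = SRAS: 758 − 10P = 581 + 6P, so 177 = 16P and P = 11.06.
Substituting into AD, Y = 647.38.

P = 11.06, Y = 647.38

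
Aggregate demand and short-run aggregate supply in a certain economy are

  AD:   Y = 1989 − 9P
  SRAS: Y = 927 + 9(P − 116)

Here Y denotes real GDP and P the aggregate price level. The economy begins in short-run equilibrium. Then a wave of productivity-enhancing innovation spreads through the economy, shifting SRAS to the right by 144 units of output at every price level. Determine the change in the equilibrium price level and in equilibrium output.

ΔP = -8, ΔY = +72

This is a positive supply shock: SRAS shifts right.
New SRAS: Y = 27 + 9P.
Set AD = SRAS: 1989 − 9P = 27 + 9P, so 1962 = 18P and P = 109.
Y = 1989 − 9·109 = 1008.
Initially P = 117, Y = 936, so ΔP = -8 and ΔY = +72.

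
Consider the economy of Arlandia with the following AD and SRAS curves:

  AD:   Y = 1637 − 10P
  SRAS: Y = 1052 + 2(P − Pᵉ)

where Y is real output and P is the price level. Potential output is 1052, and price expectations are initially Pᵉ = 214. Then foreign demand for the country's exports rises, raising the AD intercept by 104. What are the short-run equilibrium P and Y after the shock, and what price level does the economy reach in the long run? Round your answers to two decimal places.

Short run: P = 93.08, Y = 810.17. Long run: P = 68.90.

AD shifts right: new AD is Y = 1741 − 10P. With Pᵉ = 214, SRAS is Y = 624 + 2P.
Short run: 1741 − 10P = 624 + 2P gives 1117 = 12P, so P = 93.08 and Y = 1741 − 10P = 810.17.
Y = 810.17 is below potential 1052; expectations adjust and SRAS shifts right until Y = 1052.
Long run: on the new AD curve, 1052 = 1741 − 10P gives P = 68.90.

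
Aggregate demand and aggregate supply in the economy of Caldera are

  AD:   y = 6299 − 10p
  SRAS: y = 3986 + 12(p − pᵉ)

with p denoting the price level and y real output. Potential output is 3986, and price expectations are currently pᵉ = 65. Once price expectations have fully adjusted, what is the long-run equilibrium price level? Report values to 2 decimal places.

Short run: with pᵉ = 65, SRAS is y = 3206 + 12p. Setting AD = SRAS gives 3093 = 22p, so p = 140.59 and y = 6299 − 10p = 4893.09.
Output 4893.09 is above potential 3986, so over time expected prices rise and SRAS shifts left until y returns to 3986.
Long run: y = 3986 on the AD curve gives 3986 = 6299 − 10p, so p = 231.30.

Long-run p = 231.30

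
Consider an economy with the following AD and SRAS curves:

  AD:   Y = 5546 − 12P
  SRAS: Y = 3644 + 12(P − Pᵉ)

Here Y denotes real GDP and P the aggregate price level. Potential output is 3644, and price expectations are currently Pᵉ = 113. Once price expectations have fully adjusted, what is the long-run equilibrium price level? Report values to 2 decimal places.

Long-run P = 158.50

Short run: with Pᵉ = 113, SRAS is Y = 2288 + 12P. Setting AD = SRAS gives 3258 = 24P, so P = 135.75 and Y = 5546 − 12P = 3917.00.
Output 3917.00 is above potential 3644, so over time expected prices rise and SRAS shifts left until Y returns to 3644.
Long run: Y = 3644 on the AD curve gives 3644 = 5546 − 12P, so P = 158.50.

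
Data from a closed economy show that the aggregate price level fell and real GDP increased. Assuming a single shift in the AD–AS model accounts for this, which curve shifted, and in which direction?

P fell and Y rose. An AD shift moves P and Y in the same direction; an SRAS shift moves them in opposite directions.
Here P and Y moved in opposite directions, so the SRAS curve shifted.
Since Y rose, SRAS shifted right.

SRAS shifted right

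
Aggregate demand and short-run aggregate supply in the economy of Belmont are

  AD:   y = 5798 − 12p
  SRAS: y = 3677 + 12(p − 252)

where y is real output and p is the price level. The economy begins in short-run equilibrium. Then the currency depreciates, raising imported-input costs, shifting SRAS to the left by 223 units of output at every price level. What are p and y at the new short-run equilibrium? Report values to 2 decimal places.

p = 223.67, y = 3114.00

This is a negative supply shock: SRAS shifts left.
New SRAS: y = 430 + 12p.
Set AD = SRAS: 5798 − 12p = 430 + 12p, so 5368 = 24p and p = 223.67.
Substituting into AD, y = 3114.00.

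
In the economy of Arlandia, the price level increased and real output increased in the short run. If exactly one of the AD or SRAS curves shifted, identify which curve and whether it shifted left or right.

P rose and Y rose. An AD shift moves P and Y in the same direction; an SRAS shift moves them in opposite directions.
Here P and Y moved in the same direction, so the AD curve shifted.
Since Y rose, AD shifted right.

AD shifted right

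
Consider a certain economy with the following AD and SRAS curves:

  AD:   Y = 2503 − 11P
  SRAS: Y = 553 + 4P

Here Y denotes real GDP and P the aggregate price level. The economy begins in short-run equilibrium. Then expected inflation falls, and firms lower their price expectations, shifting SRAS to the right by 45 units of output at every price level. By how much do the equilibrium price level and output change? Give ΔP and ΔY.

This is a positive supply shock: SRAS shifts right.
New SRAS: Y = 598 + 4P.
Set AD = SRAS: 2503 − 11P = 598 + 4P, so 1905 = 15P and P = 127.
Y = 2503 − 11·127 = 1106.
Initially P = 130, Y = 1073, so ΔP = -3 and ΔY = +33.

ΔP = -3, ΔY = +33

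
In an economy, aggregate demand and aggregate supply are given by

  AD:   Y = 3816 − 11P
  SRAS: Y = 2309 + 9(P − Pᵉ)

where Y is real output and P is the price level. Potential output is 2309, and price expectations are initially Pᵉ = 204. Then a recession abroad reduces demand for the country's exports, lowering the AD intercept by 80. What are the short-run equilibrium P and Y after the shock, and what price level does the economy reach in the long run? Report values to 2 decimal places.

AD shifts left: new AD is Y = 3736 − 11P. With Pᵉ = 204, SRAS is Y = 473 + 9P.
Short run: 3736 − 11P = 473 + 9P gives 3263 = 20P, so P = 163.15 and Y = 3736 − 11P = 1941.35.
Y = 1941.35 is below potential 2309; expectations adjust and SRAS shifts right until Y = 2309.
Long run: on the new AD curve, 2309 = 3736 − 11P gives P = 129.73.

Short run: P = 163.15, Y = 1941.35. Long run: P = 129.73.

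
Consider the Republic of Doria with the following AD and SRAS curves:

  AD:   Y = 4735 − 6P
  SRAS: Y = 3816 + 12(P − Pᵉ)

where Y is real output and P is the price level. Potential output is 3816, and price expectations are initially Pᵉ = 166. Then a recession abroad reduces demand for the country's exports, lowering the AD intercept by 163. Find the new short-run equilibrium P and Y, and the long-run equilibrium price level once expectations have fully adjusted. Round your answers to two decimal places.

AD shifts left: new AD is Y = 4572 − 6P. With Pᵉ = 166, SRAS is Y = 1824 + 12P.
Short run: 4572 − 6P = 1824 + 12P gives 2748 = 18P, so P = 152.67 and Y = 4572 − 6P = 3656.00.
Y = 3656.00 is below potential 3816; expectations adjust and SRAS shifts right until Y = 3816.
Long run: on the new AD curve, 3816 = 4572 − 6P gives P = 126.00.

Short run: P = 152.67, Y = 3656.00. Long run: P = 126.00.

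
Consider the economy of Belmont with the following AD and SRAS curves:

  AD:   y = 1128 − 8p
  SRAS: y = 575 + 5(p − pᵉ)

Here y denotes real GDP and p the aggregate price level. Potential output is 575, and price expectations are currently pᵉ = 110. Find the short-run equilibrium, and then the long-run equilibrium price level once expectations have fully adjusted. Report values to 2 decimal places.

Short run: p = 84.85, y = 449.23. Long run: p = 69.13.

Short run: with pᵉ = 110, SRAS is y = 25 + 5p. Setting AD = SRAS gives 1103 = 13p, so p = 84.85 and y = 1128 − 8p = 449.23.
Output 449.23 is below potential 575, so over time expected prices fall and SRAS shifts right until y returns to 575.
Long run: y = 575 on the AD curve gives 575 = 1128 − 8p, so p = 69.13.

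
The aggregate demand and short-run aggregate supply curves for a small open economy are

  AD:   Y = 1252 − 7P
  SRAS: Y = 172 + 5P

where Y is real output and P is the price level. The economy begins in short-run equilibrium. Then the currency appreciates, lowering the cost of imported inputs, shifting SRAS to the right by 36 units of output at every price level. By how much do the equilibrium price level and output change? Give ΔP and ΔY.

This is a positive supply shock: SRAS shifts right.
New SRAS: Y = 208 + 5P.
Set AD = SRAS: 1252 − 7P = 208 + 5P, so 1044 = 12P and P = 87.
Y = 1252 − 7·87 = 643.
Initially P = 90, Y = 622, so ΔP = -3 and ΔY = +21.

ΔP = -3, ΔY = +21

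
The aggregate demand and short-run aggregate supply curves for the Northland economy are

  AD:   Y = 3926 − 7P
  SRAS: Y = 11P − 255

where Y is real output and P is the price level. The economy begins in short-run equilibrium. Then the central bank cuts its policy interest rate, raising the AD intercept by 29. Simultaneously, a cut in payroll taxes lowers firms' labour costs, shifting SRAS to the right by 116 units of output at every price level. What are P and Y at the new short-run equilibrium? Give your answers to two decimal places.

After both shocks: AD is Y = 3955 − 7P and SRAS is Y = 11P − 139.
Setting them equal: 4094 = 18P, so P = 227.44.
Substituting into AD, Y = 2362.89.

P = 227.44, Y = 2362.89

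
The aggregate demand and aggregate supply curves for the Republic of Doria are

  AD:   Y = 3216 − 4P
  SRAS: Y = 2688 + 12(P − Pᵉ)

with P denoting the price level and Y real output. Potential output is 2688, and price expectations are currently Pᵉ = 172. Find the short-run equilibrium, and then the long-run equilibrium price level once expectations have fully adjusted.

Short run: with Pᵉ = 172, SRAS is Y = 624 + 12P. Setting AD = SRAS gives 2592 = 16P, so P = 162 and Y = 3216 − 4·162 = 2568.
Output 2568 is below potential 2688, so over time expected prices fall and SRAS shifts right until Y returns to 2688.
Long run: Y = 2688 on the AD curve gives 2688 = 3216 − 4P, so P = 132.

Short run: P = 162, Y = 2568. Long run: P = 132.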